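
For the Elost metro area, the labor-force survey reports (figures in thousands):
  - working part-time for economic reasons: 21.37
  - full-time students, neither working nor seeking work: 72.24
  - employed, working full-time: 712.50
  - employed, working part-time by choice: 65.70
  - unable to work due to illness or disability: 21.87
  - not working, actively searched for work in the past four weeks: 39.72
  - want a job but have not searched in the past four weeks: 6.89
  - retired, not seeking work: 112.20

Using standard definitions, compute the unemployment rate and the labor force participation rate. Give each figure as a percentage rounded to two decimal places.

Unemployment rate ≈ 4.73%; labor force participation rate ≈ 79.74%.

Employed = 21.37 + 712.50 + 65.70 = 799.57 thousand (anyone who worked, including part-time for economic reasons, counts as employed).
Unemployed = 39.72 thousand.
Labor force = 799.57 + 39.72 = 839.29 thousand.
Not in labor force = 72.24 + 21.87 + 6.89 + 112.20 = 213.20 thousand (those not working and not actively searching are outside the labor force — including those who want a job but have given up searching).
Civilian working-age population = 839.29 + 213.20 = 1,052.49 thousand.
Unemployment rate = 39.72 / 839.29 = 4.73%.
Labor force participation rate = 839.29 / 1,052.49 = 79.74%.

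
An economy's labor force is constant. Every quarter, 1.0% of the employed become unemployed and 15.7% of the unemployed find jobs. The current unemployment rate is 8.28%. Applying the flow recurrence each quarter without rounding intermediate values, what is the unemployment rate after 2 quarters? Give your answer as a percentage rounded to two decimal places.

With a fixed labor force, u_{t+1} = u_t + s·(1−u_t) − f·u_t = u_t·(1−s−f) + s.
Here 1−s−f = 0.833 and s = 0.010.
u_1 = 0.082800 × 0.833 + 0.010 = 0.078972.
u_2 = 0.078972 × 0.833 + 0.010 = 0.075784.

Unemployment rate after two quarters ≈ 7.58%.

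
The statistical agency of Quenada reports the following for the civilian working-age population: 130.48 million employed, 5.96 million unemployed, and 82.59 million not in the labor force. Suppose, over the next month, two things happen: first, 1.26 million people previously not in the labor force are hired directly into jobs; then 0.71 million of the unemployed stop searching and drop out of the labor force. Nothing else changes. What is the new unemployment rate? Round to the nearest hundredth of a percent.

Initially, labor force = 130.48 + 5.96 = 136.44 million, so u = 5.96/136.44 = 4.37%.
After the first change, employed and labor force both rise by 1.26; unemployed unchanged → E = 131.74, U = 5.96, labor force = 137.70 million.
After the second change, unemployed and labor force both fall by 0.71 → E = 131.74, U = 5.25, labor force = 136.99 million.
New unemployment rate = 5.25 / 136.99 = 3.83%.

New unemployment rate ≈ 3.83%.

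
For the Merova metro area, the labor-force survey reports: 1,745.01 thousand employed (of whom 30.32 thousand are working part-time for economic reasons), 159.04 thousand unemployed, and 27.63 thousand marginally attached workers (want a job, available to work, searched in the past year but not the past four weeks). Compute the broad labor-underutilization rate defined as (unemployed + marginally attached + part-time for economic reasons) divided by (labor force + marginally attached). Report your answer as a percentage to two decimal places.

Broad underutilization rate ≈ 11.23%.

Labor force = 1,745.01 + 159.04 = 1,904.05 thousand.
Numerator = 159.04 + 27.63 + 30.32 = 216.99 thousand.
Denominator = 1,904.05 + 27.63 = 1,931.68 thousand.
Broad rate = 216.99 / 1,931.68 = 11.23%.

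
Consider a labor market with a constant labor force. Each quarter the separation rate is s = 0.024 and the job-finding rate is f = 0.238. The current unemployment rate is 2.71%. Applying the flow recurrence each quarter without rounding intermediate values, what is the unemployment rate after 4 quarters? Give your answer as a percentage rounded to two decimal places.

With a fixed labor force, u_{t+1} = u_t + s·(1−u_t) − f·u_t = u_t·(1−s−f) + s.
Here 1−s−f = 0.738 and s = 0.024.
u_1 = 0.027100 × 0.738 + 0.024 = 0.044000.
u_2 = 0.044000 × 0.738 + 0.024 = 0.056472.
u_3 = 0.056472 × 0.738 + 0.024 = 0.065676.
u_4 = 0.065676 × 0.738 + 0.024 = 0.072469.

Unemployment rate after four quarters ≈ 7.25%.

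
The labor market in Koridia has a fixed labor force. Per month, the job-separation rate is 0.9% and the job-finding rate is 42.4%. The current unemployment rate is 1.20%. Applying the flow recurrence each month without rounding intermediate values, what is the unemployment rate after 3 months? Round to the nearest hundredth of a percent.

Unemployment rate after three months ≈ 1.92%.

With a fixed labor force, u_{t+1} = u_t + s·(1−u_t) − f·u_t = u_t·(1−s−f) + s.
Here 1−s−f = 0.567 and s = 0.009.
u_1 = 0.012000 × 0.567 + 0.009 = 0.015804.
u_2 = 0.015804 × 0.567 + 0.009 = 0.017961.
u_3 = 0.017961 × 0.567 + 0.009 = 0.019184.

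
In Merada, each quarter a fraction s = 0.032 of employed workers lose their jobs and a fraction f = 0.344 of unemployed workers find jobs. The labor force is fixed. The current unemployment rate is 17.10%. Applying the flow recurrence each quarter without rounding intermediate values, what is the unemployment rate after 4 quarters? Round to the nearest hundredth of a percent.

Unemployment rate after four quarters ≈ 9.81%.

With a fixed labor force, u_{t+1} = u_t + s·(1−u_t) − f·u_t = u_t·(1−s−f) + s.
Here 1−s−f = 0.624 and s = 0.032.
u_1 = 0.171000 × 0.624 + 0.032 = 0.138704.
u_2 = 0.138704 × 0.624 + 0.032 = 0.118551.
u_3 = 0.118551 × 0.624 + 0.032 = 0.105976.
u_4 = 0.105976 × 0.624 + 0.032 = 0.098129.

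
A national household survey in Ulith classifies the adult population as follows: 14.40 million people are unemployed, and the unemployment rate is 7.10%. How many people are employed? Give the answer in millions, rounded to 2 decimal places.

Labor force = U / u = 14.40 / 0.0710 ≈ 202.82 million.
Employed = labor force − unemployed = 202.82 − 14.40 = 188.42 million.

About 188.42 million are employed.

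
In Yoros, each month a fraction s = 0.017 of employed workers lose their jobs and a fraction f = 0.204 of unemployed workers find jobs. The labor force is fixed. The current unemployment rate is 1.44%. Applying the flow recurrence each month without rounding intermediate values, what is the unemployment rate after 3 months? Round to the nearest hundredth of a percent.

Unemployment rate after three months ≈ 4.74%.

With a fixed labor force, u_{t+1} = u_t + s·(1−u_t) − f·u_t = u_t·(1−s−f) + s.
Here 1−s−f = 0.779 and s = 0.017.
u_1 = 0.014400 × 0.779 + 0.017 = 0.028218.
u_2 = 0.028218 × 0.779 + 0.017 = 0.038982.
u_3 = 0.038982 × 0.779 + 0.017 = 0.047367.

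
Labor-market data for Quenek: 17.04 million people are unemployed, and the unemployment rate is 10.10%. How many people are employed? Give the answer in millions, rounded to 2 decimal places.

About 151.67 million are employed.

Labor force = U / u = 17.04 / 0.1010 ≈ 168.71 million.
Employed = labor force − unemployed = 168.71 − 17.04 = 151.67 million.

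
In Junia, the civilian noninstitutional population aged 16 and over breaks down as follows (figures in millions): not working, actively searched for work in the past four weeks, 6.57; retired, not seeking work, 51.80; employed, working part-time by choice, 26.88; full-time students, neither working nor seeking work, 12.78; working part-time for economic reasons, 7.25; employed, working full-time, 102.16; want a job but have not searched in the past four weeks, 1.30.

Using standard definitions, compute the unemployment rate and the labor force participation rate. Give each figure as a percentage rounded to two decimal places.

Employed = 26.88 + 7.25 + 102.16 = 136.29 million (anyone who worked, including part-time for economic reasons, counts as employed).
Unemployed = 6.57 million.
Labor force = 136.29 + 6.57 = 142.86 million.
Not in labor force = 51.80 + 12.78 + 1.30 = 65.88 million (those not working and not actively searching are outside the labor force — including those who want a job but have given up searching).
Civilian working-age population = 142.86 + 65.88 = 208.74 million.
Unemployment rate = 6.57 / 142.86 = 4.60%.
Labor force participation rate = 142.86 / 208.74 = 68.44%.

Unemployment rate ≈ 4.60%; labor force participation rate ≈ 68.44%.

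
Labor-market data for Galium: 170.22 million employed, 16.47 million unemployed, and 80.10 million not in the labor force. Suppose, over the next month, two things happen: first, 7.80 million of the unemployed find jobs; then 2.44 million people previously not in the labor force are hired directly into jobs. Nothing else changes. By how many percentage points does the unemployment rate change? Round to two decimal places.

Initially, labor force = 170.22 + 16.47 = 186.69 million, so u = 16.47/186.69 = 8.82%.
After the first change, unemployed falls and employed rises by 7.80; labor force unchanged → E = 178.02, U = 8.67, labor force = 186.69 million.
After the second change, employed and labor force both rise by 2.44; unemployed unchanged → E = 180.46, U = 8.67, labor force = 189.13 million.
New unemployment rate = 8.67 / 189.13 = 4.58%.
Change = 4.58% − 8.82% = −4.24 percentage points.

The unemployment rate changes by −4.24 percentage points.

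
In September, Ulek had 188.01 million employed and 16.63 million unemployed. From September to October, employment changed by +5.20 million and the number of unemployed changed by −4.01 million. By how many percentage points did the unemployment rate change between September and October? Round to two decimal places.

The unemployment rate changed by −2.00 percentage points.

September: labor force = 188.01 + 16.63 = 204.64; u = 16.63/204.64 = 8.13%.
October: labor force = 193.21 + 12.62 = 205.83; u = 12.62/205.83 = 6.13%.
Change = 6.13% − 8.13% = −2.00 pp.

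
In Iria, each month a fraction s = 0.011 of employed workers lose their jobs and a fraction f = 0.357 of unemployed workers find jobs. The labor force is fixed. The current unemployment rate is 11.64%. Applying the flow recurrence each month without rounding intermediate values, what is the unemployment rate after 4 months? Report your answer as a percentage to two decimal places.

Unemployment rate after four months ≈ 4.37%.

With a fixed labor force, u_{t+1} = u_t + s·(1−u_t) − f·u_t = u_t·(1−s−f) + s.
Here 1−s−f = 0.632 and s = 0.011.
u_1 = 0.116400 × 0.632 + 0.011 = 0.084565.
u_2 = 0.084565 × 0.632 + 0.011 = 0.064445.
u_3 = 0.064445 × 0.632 + 0.011 = 0.051729.
u_4 = 0.051729 × 0.632 + 0.011 = 0.043693.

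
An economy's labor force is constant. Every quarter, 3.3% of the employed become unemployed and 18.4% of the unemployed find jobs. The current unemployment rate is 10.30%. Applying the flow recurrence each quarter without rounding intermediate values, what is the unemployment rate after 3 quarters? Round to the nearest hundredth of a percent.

With a fixed labor force, u_{t+1} = u_t + s·(1−u_t) − f·u_t = u_t·(1−s−f) + s.
Here 1−s−f = 0.783 and s = 0.033.
u_1 = 0.103000 × 0.783 + 0.033 = 0.113649.
u_2 = 0.113649 × 0.783 + 0.033 = 0.121987.
u_3 = 0.121987 × 0.783 + 0.033 = 0.128516.

Unemployment rate after three quarters ≈ 12.85%.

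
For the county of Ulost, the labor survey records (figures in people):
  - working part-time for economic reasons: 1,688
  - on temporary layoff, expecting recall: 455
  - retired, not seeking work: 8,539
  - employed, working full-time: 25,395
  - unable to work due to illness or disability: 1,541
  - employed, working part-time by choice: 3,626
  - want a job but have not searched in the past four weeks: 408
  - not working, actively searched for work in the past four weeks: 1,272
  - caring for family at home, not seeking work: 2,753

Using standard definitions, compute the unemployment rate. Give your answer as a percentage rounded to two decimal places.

Employed = 1,688 + 25,395 + 3,626 = 30,709 (anyone who worked, including part-time for economic reasons, counts as employed).
Unemployed = 455 + 1,272 = 1,727 (jobless and actively searching, or on temporary layoff).
Labor force = 30,709 + 1,727 = 32,436.
Unemployment rate = 1,727 / 32,436 = 5.32%.

Unemployment rate ≈ 5.32%.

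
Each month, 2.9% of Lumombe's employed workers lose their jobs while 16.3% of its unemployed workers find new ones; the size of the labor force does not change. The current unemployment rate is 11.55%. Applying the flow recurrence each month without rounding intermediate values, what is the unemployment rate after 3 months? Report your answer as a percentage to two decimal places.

Unemployment rate after three months ≈ 13.23%.

With a fixed labor force, u_{t+1} = u_t + s·(1−u_t) − f·u_t = u_t·(1−s−f) + s.
Here 1−s−f = 0.808 and s = 0.029.
u_1 = 0.115500 × 0.808 + 0.029 = 0.122324.
u_2 = 0.122324 × 0.808 + 0.029 = 0.127838.
u_3 = 0.127838 × 0.808 + 0.029 = 0.132293.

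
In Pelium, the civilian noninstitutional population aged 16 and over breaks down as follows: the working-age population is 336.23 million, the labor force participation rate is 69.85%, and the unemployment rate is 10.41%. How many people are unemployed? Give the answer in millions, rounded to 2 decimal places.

Labor force = 0.6985 × 336.23 = 234.86 million.
Unemployed = 0.1041 × 234.86 ≈ 24.45 million.

About 24.45 million are unemployed.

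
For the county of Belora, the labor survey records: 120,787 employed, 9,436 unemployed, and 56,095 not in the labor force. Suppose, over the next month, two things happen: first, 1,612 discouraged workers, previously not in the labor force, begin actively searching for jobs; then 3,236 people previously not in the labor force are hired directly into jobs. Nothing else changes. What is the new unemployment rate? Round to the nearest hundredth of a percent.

New unemployment rate ≈ 8.18%.

Initially, labor force = 120,787 + 9,436 = 130,223, so u = 9,436/130,223 = 7.25%.
After the first change, unemployed and labor force both rise by 1,612 → E = 120,787, U = 11,048, labor force = 131,835.
After the second change, employed and labor force both rise by 3,236; unemployed unchanged → E = 124,023, U = 11,048, labor force = 135,071.
New unemployment rate = 11,048 / 135,071 = 8.18%.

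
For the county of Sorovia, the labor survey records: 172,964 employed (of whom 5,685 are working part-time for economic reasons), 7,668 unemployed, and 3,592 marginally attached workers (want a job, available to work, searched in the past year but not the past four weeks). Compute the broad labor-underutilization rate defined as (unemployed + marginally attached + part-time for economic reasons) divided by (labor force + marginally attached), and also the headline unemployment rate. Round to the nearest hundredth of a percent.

Labor force = 172,964 + 7,668 = 180,632.
Numerator = 7,668 + 3,592 + 5,685 = 16,945.
Denominator = 180,632 + 3,592 = 184,224.
Broad rate = 16,945 / 184,224 = 9.20%.
Headline unemployment rate = 7,668 / 180,632 = 4.25%.

Broad underutilization rate ≈ 9.20%; headline unemployment rate ≈ 4.25%.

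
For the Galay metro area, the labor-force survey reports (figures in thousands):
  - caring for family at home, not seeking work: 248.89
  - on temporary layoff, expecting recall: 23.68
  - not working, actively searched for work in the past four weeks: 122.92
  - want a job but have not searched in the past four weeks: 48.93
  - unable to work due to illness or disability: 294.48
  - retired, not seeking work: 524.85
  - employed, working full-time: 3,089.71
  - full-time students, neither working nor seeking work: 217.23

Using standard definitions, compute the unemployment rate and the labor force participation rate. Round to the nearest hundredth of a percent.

Employed = 3,089.71 thousand.
Unemployed = 23.68 + 122.92 = 146.60 thousand (jobless and actively searching, or on temporary layoff).
Labor force = 3,089.71 + 146.60 = 3,236.31 thousand.
Not in labor force = 248.89 + 48.93 + 294.48 + 524.85 + 217.23 = 1,334.38 thousand (those not working and not actively searching are outside the labor force — including those who want a job but have given up searching).
Civilian working-age population = 3,236.31 + 1,334.38 = 4,570.69 thousand.
Unemployment rate = 146.60 / 3,236.31 = 4.53%.
Labor force participation rate = 3,236.31 / 4,570.69 = 70.81%.

Unemployment rate ≈ 4.53%; labor force participation rate ≈ 70.81%.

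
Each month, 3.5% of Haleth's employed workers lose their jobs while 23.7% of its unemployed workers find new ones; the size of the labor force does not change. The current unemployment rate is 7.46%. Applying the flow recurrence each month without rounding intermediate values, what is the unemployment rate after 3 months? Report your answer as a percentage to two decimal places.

With a fixed labor force, u_{t+1} = u_t + s·(1−u_t) − f·u_t = u_t·(1−s−f) + s.
Here 1−s−f = 0.728 and s = 0.035.
u_1 = 0.074600 × 0.728 + 0.035 = 0.089309.
u_2 = 0.089309 × 0.728 + 0.035 = 0.100017.
u_3 = 0.100017 × 0.728 + 0.035 = 0.107812.

Unemployment rate after three months ≈ 10.78%.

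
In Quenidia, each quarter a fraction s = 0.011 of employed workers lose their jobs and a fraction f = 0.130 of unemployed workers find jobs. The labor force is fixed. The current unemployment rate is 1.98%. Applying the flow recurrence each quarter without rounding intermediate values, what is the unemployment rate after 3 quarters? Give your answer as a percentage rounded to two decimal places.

With a fixed labor force, u_{t+1} = u_t + s·(1−u_t) − f·u_t = u_t·(1−s−f) + s.
Here 1−s−f = 0.859 and s = 0.011.
u_1 = 0.019800 × 0.859 + 0.011 = 0.028008.
u_2 = 0.028008 × 0.859 + 0.011 = 0.035059.
u_3 = 0.035059 × 0.859 + 0.011 = 0.041116.

Unemployment rate after three quarters ≈ 4.11%.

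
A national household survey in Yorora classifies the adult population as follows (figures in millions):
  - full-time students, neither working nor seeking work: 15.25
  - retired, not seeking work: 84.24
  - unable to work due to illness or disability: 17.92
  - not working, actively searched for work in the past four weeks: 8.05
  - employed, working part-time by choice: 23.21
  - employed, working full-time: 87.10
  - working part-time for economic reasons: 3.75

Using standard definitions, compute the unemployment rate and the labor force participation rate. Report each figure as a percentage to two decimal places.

Unemployment rate ≈ 6.59%; labor force participation rate ≈ 50.98%.

Employed = 23.21 + 87.10 + 3.75 = 114.06 million (anyone who worked, including part-time for economic reasons, counts as employed).
Unemployed = 8.05 million.
Labor force = 114.06 + 8.05 = 122.11 million.
Not in labor force = 15.25 + 84.24 + 17.92 = 117.41 million (those not working and not actively searching are outside the labor force).
Civilian working-age population = 122.11 + 117.41 = 239.52 million.
Unemployment rate = 8.05 / 122.11 = 6.59%.
Labor force participation rate = 122.11 / 239.52 = 50.98%.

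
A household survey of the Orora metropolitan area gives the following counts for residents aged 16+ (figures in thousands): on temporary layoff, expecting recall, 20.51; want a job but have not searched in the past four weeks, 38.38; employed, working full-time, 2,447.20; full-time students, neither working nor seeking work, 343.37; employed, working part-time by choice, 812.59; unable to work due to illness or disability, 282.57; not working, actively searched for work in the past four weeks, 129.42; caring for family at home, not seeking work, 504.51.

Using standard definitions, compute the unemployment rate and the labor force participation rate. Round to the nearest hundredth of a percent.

Unemployment rate ≈ 4.40%; labor force participation rate ≈ 74.47%.

Employed = 2,447.20 + 812.59 = 3,259.79 thousand.
Unemployed = 20.51 + 129.42 = 149.93 thousand (jobless and actively searching, or on temporary layoff).
Labor force = 3,259.79 + 149.93 = 3,409.72 thousand.
Not in labor force = 38.38 + 343.37 + 282.57 + 504.51 = 1,168.83 thousand (those not working and not actively searching are outside the labor force — including those who want a job but have given up searching).
Civilian working-age population = 3,409.72 + 1,168.83 = 4,578.55 thousand.
Unemployment rate = 149.93 / 3,409.72 = 4.40%.
Labor force participation rate = 3,409.72 / 4,578.55 = 74.47%.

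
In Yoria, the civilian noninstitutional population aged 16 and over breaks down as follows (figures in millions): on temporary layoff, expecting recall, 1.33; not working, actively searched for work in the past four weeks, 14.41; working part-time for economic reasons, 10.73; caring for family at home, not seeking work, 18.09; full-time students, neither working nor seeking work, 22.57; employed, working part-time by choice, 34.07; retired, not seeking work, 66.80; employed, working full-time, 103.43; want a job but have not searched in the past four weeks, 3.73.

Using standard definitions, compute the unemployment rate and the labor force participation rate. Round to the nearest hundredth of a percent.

Unemployment rate ≈ 9.60%; labor force participation rate ≈ 59.59%.

Employed = 10.73 + 34.07 + 103.43 = 148.23 million (anyone who worked, including part-time for economic reasons, counts as employed).
Unemployed = 1.33 + 14.41 = 15.74 million (jobless and actively searching, or on temporary layoff).
Labor force = 148.23 + 15.74 = 163.97 million.
Not in labor force = 18.09 + 22.57 + 66.80 + 3.73 = 111.19 million (those not working and not actively searching are outside the labor force — including those who want a job but have given up searching).
Civilian working-age population = 163.97 + 111.19 = 275.16 million.
Unemployment rate = 15.74 / 163.97 = 9.60%.
Labor force participation rate = 163.97 / 275.16 = 59.59%.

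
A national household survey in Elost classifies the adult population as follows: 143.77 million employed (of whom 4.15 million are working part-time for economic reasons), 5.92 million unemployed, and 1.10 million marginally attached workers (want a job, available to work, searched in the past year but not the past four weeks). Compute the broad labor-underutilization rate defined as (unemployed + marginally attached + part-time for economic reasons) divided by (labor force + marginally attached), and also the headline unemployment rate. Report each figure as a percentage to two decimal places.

Broad underutilization rate ≈ 7.41%; headline unemployment rate ≈ 3.95%.

Labor force = 143.77 + 5.92 = 149.69 million.
Numerator = 5.92 + 1.10 + 4.15 = 11.17 million.
Denominator = 149.69 + 1.10 = 150.79 million.
Broad rate = 11.17 / 150.79 = 7.41%.
Headline unemployment rate = 5.92 / 149.69 = 3.95%.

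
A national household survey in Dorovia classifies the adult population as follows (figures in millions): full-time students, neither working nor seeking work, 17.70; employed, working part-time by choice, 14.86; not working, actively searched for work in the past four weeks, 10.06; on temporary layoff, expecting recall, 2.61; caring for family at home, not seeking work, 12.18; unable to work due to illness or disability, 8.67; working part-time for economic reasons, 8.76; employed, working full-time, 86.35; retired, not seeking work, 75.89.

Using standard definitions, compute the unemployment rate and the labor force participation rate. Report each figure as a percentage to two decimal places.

Employed = 14.86 + 8.76 + 86.35 = 109.97 million (anyone who worked, including part-time for economic reasons, counts as employed).
Unemployed = 10.06 + 2.61 = 12.67 million (jobless and actively searching, or on temporary layoff).
Labor force = 109.97 + 12.67 = 122.64 million.
Not in labor force = 17.70 + 12.18 + 8.67 + 75.89 = 114.44 million (those not working and not actively searching are outside the labor force).
Civilian working-age population = 122.64 + 114.44 = 237.08 million.
Unemployment rate = 12.67 / 122.64 = 10.33%.
Labor force participation rate = 122.64 / 237.08 = 51.73%.

Unemployment rate ≈ 10.33%; labor force participation rate ≈ 51.73%.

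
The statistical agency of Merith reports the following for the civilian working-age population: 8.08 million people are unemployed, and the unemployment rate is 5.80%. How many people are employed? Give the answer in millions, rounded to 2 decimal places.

About 131.23 million are employed.

Labor force = U / u = 8.08 / 0.0580 ≈ 139.31 million.
Employed = labor force − unemployed = 139.31 − 8.08 = 131.23 million.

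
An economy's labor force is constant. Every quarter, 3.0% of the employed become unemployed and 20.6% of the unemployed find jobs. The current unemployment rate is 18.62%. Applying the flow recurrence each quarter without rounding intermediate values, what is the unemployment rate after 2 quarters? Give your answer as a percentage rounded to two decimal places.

With a fixed labor force, u_{t+1} = u_t + s·(1−u_t) − f·u_t = u_t·(1−s−f) + s.
Here 1−s−f = 0.764 and s = 0.030.
u_1 = 0.186200 × 0.764 + 0.030 = 0.172257.
u_2 = 0.172257 × 0.764 + 0.030 = 0.161604.

Unemployment rate after two quarters ≈ 16.16%.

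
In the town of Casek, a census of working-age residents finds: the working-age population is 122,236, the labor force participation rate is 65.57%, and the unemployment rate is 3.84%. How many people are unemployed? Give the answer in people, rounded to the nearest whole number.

About 3,078 are unemployed.

Labor force = 0.6557 × 122,236 = 80,150.
Unemployed = 0.0384 × 80,150 ≈ 3,078.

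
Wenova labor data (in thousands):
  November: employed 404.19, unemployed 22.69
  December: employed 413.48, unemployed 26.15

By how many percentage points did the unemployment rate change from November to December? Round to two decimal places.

November: labor force = 404.19 + 22.69 = 426.88; u = 22.69/426.88 = 5.32%.
December: labor force = 413.48 + 26.15 = 439.63; u = 26.15/439.63 = 5.95%.
Change = 5.95% − 5.32% = +0.63 pp.

The unemployment rate changed by +0.63 percentage points.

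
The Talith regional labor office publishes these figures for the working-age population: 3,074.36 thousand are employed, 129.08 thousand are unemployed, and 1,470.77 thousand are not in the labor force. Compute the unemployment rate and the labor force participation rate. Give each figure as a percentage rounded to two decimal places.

Unemployment rate ≈ 4.03%; labor force participation rate ≈ 68.53%.

Labor force = employed + unemployed = 3,074.36 + 129.08 = 3,203.44 thousand.
Working-age population = 3,203.44 + 1,470.77 = 4,674.21 thousand.
Unemployment rate = 129.08 / 3,203.44 = 4.03%.
Labor force participation rate = 3,203.44 / 4,674.21 = 68.53%.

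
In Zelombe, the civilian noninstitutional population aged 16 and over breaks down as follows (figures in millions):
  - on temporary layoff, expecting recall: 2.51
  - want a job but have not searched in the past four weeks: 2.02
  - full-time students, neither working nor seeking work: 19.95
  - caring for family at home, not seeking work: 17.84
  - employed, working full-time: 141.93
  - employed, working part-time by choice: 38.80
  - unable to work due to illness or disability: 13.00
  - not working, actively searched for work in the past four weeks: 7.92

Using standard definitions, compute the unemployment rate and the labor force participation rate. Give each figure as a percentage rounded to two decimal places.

Unemployment rate ≈ 5.46%; labor force participation rate ≈ 78.35%.

Employed = 141.93 + 38.80 = 180.73 million.
Unemployed = 2.51 + 7.92 = 10.43 million (jobless and actively searching, or on temporary layoff).
Labor force = 180.73 + 10.43 = 191.16 million.
Not in labor force = 2.02 + 19.95 + 17.84 + 13.00 = 52.81 million (those not working and not actively searching are outside the labor force — including those who want a job but have given up searching).
Civilian working-age population = 191.16 + 52.81 = 243.97 million.
Unemployment rate = 10.43 / 191.16 = 5.46%.
Labor force participation rate = 191.16 / 243.97 = 78.35%.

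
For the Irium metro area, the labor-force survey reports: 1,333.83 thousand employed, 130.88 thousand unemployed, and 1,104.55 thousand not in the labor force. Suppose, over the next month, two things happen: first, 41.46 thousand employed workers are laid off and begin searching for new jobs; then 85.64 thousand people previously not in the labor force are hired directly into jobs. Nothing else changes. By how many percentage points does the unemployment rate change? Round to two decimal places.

The unemployment rate changes by +2.18 percentage points.

Initially, labor force = 1,333.83 + 130.88 = 1,464.71 thousand, so u = 130.88/1,464.71 = 8.94%.
After the first change, employed falls and unemployed rises by 41.46; labor force unchanged → E = 1,292.37, U = 172.34, labor force = 1,464.71 thousand.
After the second change, employed and labor force both rise by 85.64; unemployed unchanged → E = 1,378.01, U = 172.34, labor force = 1,550.35 thousand.
New unemployment rate = 172.34 / 1,550.35 = 11.12%.
Change = 11.12% − 8.94% = +2.18 percentage points.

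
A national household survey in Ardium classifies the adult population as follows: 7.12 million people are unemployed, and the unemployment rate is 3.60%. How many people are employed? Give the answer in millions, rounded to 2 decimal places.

Labor force = U / u = 7.12 / 0.0360 ≈ 197.78 million.
Employed = labor force − unemployed = 197.78 − 7.12 = 190.66 million.

About 190.66 million are employed.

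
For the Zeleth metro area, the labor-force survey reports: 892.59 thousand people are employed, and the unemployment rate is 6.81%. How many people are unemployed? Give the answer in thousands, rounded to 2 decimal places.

About 65.23 thousand are unemployed.

Let U be the number unemployed. The labor force is E + U, and U/(E+U) = 0.0681.
So U = 0.0681 × 892.59 / (1 − 0.0681) = 60.7854 / 0.9319 ≈ 65.23 thousand.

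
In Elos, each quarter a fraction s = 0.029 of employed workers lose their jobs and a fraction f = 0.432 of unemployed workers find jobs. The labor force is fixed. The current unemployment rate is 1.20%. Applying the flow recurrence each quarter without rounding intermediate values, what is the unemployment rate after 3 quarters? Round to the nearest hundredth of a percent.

With a fixed labor force, u_{t+1} = u_t + s·(1−u_t) − f·u_t = u_t·(1−s−f) + s.
Here 1−s−f = 0.539 and s = 0.029.
u_1 = 0.012000 × 0.539 + 0.029 = 0.035468.
u_2 = 0.035468 × 0.539 + 0.029 = 0.048117.
u_3 = 0.048117 × 0.539 + 0.029 = 0.054935.

Unemployment rate after three quarters ≈ 5.49%.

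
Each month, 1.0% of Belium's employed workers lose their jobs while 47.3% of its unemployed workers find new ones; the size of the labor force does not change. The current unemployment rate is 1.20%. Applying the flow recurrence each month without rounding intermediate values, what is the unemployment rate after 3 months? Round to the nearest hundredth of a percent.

Unemployment rate after three months ≈ 1.95%.

With a fixed labor force, u_{t+1} = u_t + s·(1−u_t) − f·u_t = u_t·(1−s−f) + s.
Here 1−s−f = 0.517 and s = 0.010.
u_1 = 0.012000 × 0.517 + 0.010 = 0.016204.
u_2 = 0.016204 × 0.517 + 0.010 = 0.018377.
u_3 = 0.018377 × 0.517 + 0.010 = 0.019501.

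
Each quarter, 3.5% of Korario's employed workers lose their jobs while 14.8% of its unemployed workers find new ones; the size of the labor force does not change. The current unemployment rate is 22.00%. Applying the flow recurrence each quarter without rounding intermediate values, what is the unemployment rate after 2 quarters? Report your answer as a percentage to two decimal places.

Unemployment rate after two quarters ≈ 21.04%.

With a fixed labor force, u_{t+1} = u_t + s·(1−u_t) − f·u_t = u_t·(1−s−f) + s.
Here 1−s−f = 0.817 and s = 0.035.
u_1 = 0.220000 × 0.817 + 0.035 = 0.214740.
u_2 = 0.214740 × 0.817 + 0.035 = 0.210443.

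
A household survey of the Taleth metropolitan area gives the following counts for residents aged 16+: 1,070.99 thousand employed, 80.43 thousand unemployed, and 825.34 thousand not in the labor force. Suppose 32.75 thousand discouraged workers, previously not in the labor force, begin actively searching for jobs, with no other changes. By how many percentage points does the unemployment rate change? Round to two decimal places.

The unemployment rate changes by +2.57 percentage points.

Initially, labor force = 1,070.99 + 80.43 = 1,151.42 thousand, so u = 80.43/1,151.42 = 6.99%.
After the change, unemployed and labor force both rise by 32.75 → E = 1,070.99, U = 113.18, labor force = 1,184.17 thousand.
New unemployment rate = 113.18 / 1,184.17 = 9.56%.
Change = 9.56% − 6.99% = +2.57 percentage points.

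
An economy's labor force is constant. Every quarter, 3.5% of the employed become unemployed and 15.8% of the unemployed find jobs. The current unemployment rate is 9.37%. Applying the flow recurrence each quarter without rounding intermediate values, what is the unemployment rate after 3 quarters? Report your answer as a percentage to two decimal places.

With a fixed labor force, u_{t+1} = u_t + s·(1−u_t) − f·u_t = u_t·(1−s−f) + s.
Here 1−s−f = 0.807 and s = 0.035.
u_1 = 0.093700 × 0.807 + 0.035 = 0.110616.
u_2 = 0.110616 × 0.807 + 0.035 = 0.124267.
u_3 = 0.124267 × 0.807 + 0.035 = 0.135283.

Unemployment rate after three quarters ≈ 13.53%.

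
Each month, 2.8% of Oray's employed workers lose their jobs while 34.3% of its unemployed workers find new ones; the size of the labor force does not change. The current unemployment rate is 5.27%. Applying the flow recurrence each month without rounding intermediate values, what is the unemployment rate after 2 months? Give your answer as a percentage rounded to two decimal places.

With a fixed labor force, u_{t+1} = u_t + s·(1−u_t) − f·u_t = u_t·(1−s−f) + s.
Here 1−s−f = 0.629 and s = 0.028.
u_1 = 0.052700 × 0.629 + 0.028 = 0.061148.
u_2 = 0.061148 × 0.629 + 0.028 = 0.066462.

Unemployment rate after two months ≈ 6.65%.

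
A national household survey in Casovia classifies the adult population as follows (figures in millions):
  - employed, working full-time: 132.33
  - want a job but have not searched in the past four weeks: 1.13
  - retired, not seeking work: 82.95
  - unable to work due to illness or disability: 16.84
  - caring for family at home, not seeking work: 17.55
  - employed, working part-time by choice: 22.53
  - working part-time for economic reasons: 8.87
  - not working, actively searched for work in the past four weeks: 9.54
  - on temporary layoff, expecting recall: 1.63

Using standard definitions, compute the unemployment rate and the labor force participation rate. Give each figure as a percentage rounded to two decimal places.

Unemployment rate ≈ 6.39%; labor force participation rate ≈ 59.62%.

Employed = 132.33 + 22.53 + 8.87 = 163.73 million (anyone who worked, including part-time for economic reasons, counts as employed).
Unemployed = 9.54 + 1.63 = 11.17 million (jobless and actively searching, or on temporary layoff).
Labor force = 163.73 + 11.17 = 174.90 million.
Not in labor force = 1.13 + 82.95 + 16.84 + 17.55 = 118.47 million (those not working and not actively searching are outside the labor force — including those who want a job but have given up searching).
Civilian working-age population = 174.90 + 118.47 = 293.37 million.
Unemployment rate = 11.17 / 174.90 = 6.39%.
Labor force participation rate = 174.90 / 293.37 = 59.62%.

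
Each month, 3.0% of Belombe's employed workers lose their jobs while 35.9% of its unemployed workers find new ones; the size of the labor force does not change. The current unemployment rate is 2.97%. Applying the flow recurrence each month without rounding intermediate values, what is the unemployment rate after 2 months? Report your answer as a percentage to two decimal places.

With a fixed labor force, u_{t+1} = u_t + s·(1−u_t) − f·u_t = u_t·(1−s−f) + s.
Here 1−s−f = 0.611 and s = 0.030.
u_1 = 0.029700 × 0.611 + 0.030 = 0.048147.
u_2 = 0.048147 × 0.611 + 0.030 = 0.059418.

Unemployment rate after two months ≈ 5.94%.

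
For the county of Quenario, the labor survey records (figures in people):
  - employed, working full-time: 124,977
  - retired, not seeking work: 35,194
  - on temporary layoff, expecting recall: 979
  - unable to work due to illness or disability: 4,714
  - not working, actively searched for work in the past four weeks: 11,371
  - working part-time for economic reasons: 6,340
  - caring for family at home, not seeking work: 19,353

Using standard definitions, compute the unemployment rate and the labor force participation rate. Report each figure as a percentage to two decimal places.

Employed = 124,977 + 6,340 = 131,317 (anyone who worked, including part-time for economic reasons, counts as employed).
Unemployed = 979 + 11,371 = 12,350 (jobless and actively searching, or on temporary layoff).
Labor force = 131,317 + 12,350 = 143,667.
Not in labor force = 35,194 + 4,714 + 19,353 = 59,261 (those not working and not actively searching are outside the labor force).
Civilian working-age population = 143,667 + 59,261 = 202,928.
Unemployment rate = 12,350 / 143,667 = 8.60%.
Labor force participation rate = 143,667 / 202,928 = 70.80%.

Unemployment rate ≈ 8.60%; labor force participation rate ≈ 70.80%.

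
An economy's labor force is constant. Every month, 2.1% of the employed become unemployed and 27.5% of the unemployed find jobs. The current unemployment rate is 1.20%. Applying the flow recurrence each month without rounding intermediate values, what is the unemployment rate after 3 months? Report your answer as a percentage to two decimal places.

With a fixed labor force, u_{t+1} = u_t + s·(1−u_t) − f·u_t = u_t·(1−s−f) + s.
Here 1−s−f = 0.704 and s = 0.021.
u_1 = 0.012000 × 0.704 + 0.021 = 0.029448.
u_2 = 0.029448 × 0.704 + 0.021 = 0.041731.
u_3 = 0.041731 × 0.704 + 0.021 = 0.050379.

Unemployment rate after three months ≈ 5.04%.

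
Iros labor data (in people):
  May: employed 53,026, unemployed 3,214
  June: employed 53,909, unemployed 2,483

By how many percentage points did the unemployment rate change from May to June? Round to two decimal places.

The unemployment rate changed by −1.31 percentage points.

May: labor force = 53,026 + 3,214 = 56,240; u = 3,214/56,240 = 5.71%.
June: labor force = 53,909 + 2,483 = 56,392; u = 2,483/56,392 = 4.40%.
Change = 4.40% − 5.71% = −1.31 pp.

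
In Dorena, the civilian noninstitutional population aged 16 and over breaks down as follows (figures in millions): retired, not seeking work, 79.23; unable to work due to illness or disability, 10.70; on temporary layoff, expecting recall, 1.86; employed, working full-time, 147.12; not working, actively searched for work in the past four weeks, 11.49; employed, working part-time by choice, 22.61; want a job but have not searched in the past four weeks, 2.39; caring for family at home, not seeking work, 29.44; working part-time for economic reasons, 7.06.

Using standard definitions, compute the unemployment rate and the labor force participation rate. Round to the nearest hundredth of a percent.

Unemployment rate ≈ 7.02%; labor force participation rate ≈ 60.96%.

Employed = 147.12 + 22.61 + 7.06 = 176.79 million (anyone who worked, including part-time for economic reasons, counts as employed).
Unemployed = 1.86 + 11.49 = 13.35 million (jobless and actively searching, or on temporary layoff).
Labor force = 176.79 + 13.35 = 190.14 million.
Not in labor force = 79.23 + 10.70 + 2.39 + 29.44 = 121.76 million (those not working and not actively searching are outside the labor force — including those who want a job but have given up searching).
Civilian working-age population = 190.14 + 121.76 = 311.90 million.
Unemployment rate = 13.35 / 190.14 = 7.02%.
Labor force participation rate = 190.14 / 311.90 = 60.96%.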